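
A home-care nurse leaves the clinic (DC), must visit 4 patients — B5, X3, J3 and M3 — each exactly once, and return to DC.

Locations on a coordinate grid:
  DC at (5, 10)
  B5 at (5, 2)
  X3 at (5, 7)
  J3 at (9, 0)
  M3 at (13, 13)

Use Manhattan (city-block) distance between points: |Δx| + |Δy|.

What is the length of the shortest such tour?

42 — the shortest possible round trip.

With 4 stops there are 4!/2 = 12 distinct round trips (a route and its reverse cost the same).
DC→B5→X3→J3→M3→DC: 8+5+11+17+11 = 52
DC→B5→X3→M3→J3→DC: 8+5+14+17+14 = 58
DC→B5→J3→X3→M3→DC: 8+6+11+14+11 = 50
DC→B5→J3→M3→X3→DC: 8+6+17+14+3 = 48
DC→B5→M3→X3→J3→DC: 8+19+14+11+14 = 66
DC→B5→M3→J3→X3→DC: 8+19+17+11+3 = 58
DC→X3→B5→J3→M3→DC: 3+5+6+17+11 = 42
DC→X3→B5→M3→J3→DC: 3+5+19+17+14 = 58
DC→X3→J3→B5→M3→DC: 3+11+6+19+11 = 50
DC→X3→M3→B5→J3→DC: 3+14+19+6+14 = 56
DC→J3→B5→X3→M3→DC: 14+6+5+14+11 = 50
DC→J3→X3→B5→M3→DC: 14+11+5+19+11 = 60
The minimum is 42.
One optimal route: DC → X3 → B5 → J3 → M3 → DC (or its reverse).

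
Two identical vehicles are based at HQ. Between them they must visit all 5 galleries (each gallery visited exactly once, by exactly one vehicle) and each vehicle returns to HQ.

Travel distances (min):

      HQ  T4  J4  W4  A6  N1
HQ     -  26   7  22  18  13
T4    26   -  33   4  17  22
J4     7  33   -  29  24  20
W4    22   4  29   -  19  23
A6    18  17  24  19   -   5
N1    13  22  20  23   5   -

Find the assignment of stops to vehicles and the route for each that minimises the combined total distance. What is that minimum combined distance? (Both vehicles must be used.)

Minimum combined distance: 75 min.

Try each way of splitting the stops between the two vehicles (each non-empty) and, for each split, find the best tour for each vehicle:
  {T4} + {J4, W4, A6, N1}: 52 + 73 = 125
  {J4} + {T4, W4, A6, N1}: 14 + 61 = 75
  {T4, J4} + {W4, A6, N1}: 66 + 59 = 125
  {W4} + {T4, J4, A6, N1}: 44 + 75 = 119
  {T4, W4} + {J4, A6, N1}: 52 + 49 = 101
  {J4, W4} + {T4, A6, N1}: 58 + 61 = 119
  … (15 splits in total)
Best: vehicle 1 HQ → J4 → HQ = 14; vehicle 2 HQ → W4 → T4 → A6 → N1 → HQ = 61; combined 75.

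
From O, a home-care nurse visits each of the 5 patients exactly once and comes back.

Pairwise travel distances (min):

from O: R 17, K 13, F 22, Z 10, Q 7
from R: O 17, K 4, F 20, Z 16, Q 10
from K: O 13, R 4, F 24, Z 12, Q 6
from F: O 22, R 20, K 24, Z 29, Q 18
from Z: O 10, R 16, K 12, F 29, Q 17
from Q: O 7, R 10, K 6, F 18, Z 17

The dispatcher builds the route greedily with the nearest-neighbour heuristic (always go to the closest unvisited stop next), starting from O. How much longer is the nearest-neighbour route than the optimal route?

From O: Q=7, Z=10, K=13, R=17, F=22 → choose Q (7).
From Q: K=6, R=10, Z=17, F=18 → choose K (6).
From K: R=4, Z=12, F=24 → choose R (4).
From R: Z=16, F=20 → choose Z (16).
From Z: F=29 → choose F (29).
NN route O → Q → K → R → Z → F → O costs 84.
Optimal: O → Z → K → R → F → Q → O costs 71 (by enumerating all 60 distinct tours).
Excess = 84 − 71 = 13.

The nearest-neighbour route is 13 min longer than optimal.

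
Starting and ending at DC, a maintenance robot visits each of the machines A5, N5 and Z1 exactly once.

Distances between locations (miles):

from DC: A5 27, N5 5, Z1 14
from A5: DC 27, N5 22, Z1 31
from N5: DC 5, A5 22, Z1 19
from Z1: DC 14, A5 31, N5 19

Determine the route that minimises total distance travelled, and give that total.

Minimum total distance: 72 miles.

DC → A5 → N5 → Z1 → DC: 27+22+19+14 = 82
DC → A5 → Z1 → N5 → DC: 27+31+19+5 = 82
DC → N5 → A5 → Z1 → DC: 5+22+31+14 = 72
The minimum is 72.
One optimal route: DC → N5 → A5 → Z1 → DC (or its reverse).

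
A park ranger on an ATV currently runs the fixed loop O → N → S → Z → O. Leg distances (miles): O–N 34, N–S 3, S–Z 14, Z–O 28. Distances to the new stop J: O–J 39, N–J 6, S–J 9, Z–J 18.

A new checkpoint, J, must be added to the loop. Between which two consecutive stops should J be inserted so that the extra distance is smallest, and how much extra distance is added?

Minimum extra distance: 11 miles, inserting J between O and N.

Insertion cost between consecutive stops i–j is d(i,J) + d(J,j) − d(i,j):
  between O and N: 39 + 6 − 34 = 11
  between N and S: 6 + 9 − 3 = 12
  between S and Z: 9 + 18 − 14 = 13
  between Z and O: 18 + 39 − 28 = 29
Cheapest insertion is between O and N, adding 11.
New total = 79 + 11 = 90.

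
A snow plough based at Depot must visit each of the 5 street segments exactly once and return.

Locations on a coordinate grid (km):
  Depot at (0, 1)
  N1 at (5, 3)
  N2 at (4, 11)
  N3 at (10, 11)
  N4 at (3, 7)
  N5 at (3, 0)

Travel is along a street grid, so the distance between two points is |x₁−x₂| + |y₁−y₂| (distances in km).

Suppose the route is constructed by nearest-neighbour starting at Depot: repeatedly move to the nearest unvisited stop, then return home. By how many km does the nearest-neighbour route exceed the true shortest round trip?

From Depot: N5=4, N1=7, N4=9, N2=14, N3=20 → choose N5 (4).
From N5: N1=5, N4=7, N2=12, N3=18 → choose N1 (5).
From N1: N4=6, N2=9, N3=13 → choose N4 (6).
From N4: N2=5, N3=11 → choose N2 (5).
From N2: N3=6 → choose N3 (6).
NN route Depot → N5 → N1 → N4 → N2 → N3 → Depot costs 46.
Optimal: Depot → N1 → N3 → N2 → N4 → N5 → Depot costs 42 (by enumerating all 60 distinct tours).
Excess = 46 − 42 = 4.

4 km longer than the optimal tour.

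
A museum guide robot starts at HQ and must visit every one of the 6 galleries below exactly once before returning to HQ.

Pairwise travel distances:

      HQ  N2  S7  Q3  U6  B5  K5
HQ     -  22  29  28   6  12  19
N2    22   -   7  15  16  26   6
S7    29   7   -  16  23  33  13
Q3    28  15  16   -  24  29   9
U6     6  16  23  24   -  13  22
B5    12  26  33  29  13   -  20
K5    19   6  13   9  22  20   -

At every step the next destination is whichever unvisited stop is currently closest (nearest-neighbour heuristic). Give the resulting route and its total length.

Total distance 96 via the nearest-neighbour route HQ → U6 → B5 → K5 → N2 → S7 → Q3 → HQ.

From HQ: distances to unvisited — U6=6, B5=12, K5=19, N2=22, Q3=28, S7=29. Nearest is U6 (6).
From U6: distances to unvisited — B5=13, N2=16, K5=22, S7=23, Q3=24. Nearest is B5 (13).
From B5: distances to unvisited — K5=20, N2=26, Q3=29, S7=33. Nearest is K5 (20).
From K5: distances to unvisited — N2=6, Q3=9, S7=13. Nearest is N2 (6).
From N2: distances to unvisited — S7=7, Q3=15. Nearest is S7 (7).
From S7: distances to unvisited — Q3=16. Nearest is Q3 (16).
Return Q3→HQ: 28.
Total = 6 + 13 + 20 + 6 + 7 + 16 + 28 = 96.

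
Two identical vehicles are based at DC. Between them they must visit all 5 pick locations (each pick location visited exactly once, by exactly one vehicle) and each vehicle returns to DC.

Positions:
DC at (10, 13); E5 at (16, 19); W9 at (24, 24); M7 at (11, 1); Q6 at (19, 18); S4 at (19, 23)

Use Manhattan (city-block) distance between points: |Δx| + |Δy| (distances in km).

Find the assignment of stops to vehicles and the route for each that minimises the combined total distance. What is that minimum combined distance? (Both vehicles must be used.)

76 km — the smallest possible combined total.

There are 2^4 − 1 = 15 ways to divide the 5 stops into two non-empty groups. For each, the best each vehicle can do is its own shortest tour through its group:
  {E5} + {W9, M7, Q6, S4}: 24 + 74 = 98
  {W9} + {E5, M7, Q6, S4}: 50 + 62 = 112
  {E5, W9} + {M7, Q6, S4}: 50 + 62 = 112
  {M7} + {E5, W9, Q6, S4}: 26 + 50 = 76
  {E5, M7} + {W9, Q6, S4}: 48 + 50 = 98
  {W9, M7} + {E5, Q6, S4}: 74 + 38 = 112
  … (15 splits in total)
Best: vehicle 1 DC → M7 → DC = 26; vehicle 2 DC → E5 → W9 → S4 → Q6 → DC = 50; combined 76.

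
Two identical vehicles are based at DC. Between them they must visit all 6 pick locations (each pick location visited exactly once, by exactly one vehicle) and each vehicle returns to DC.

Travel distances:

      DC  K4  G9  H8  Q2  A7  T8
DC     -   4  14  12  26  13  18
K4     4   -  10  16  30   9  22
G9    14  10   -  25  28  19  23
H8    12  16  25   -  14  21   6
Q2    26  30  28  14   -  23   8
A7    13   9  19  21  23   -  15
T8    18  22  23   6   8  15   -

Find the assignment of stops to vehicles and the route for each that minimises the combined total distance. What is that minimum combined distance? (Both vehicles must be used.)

90 — the smallest possible combined total.

There are 2^5 − 1 = 31 ways to divide the 6 stops into two non-empty groups. For each, the best each vehicle can do is its own shortest tour through its group:
  {K4} + {G9, H8, Q2, A7, T8}: 8 + 82 = 90
  {G9} + {K4, H8, Q2, A7, T8}: 28 + 62 = 90
  {K4, G9} + {H8, Q2, A7, T8}: 28 + 62 = 90
  {H8} + {K4, G9, Q2, A7, T8}: 24 + 78 = 102
  {K4, H8} + {G9, Q2, A7, T8}: 32 + 78 = 110
  {G9, H8} + {K4, Q2, A7, T8}: 51 + 62 = 113
  … (31 splits in total)
Best: vehicle 1 DC → K4 → DC = 8; vehicle 2 DC → G9 → A7 → Q2 → T8 → H8 → DC = 82; combined 90.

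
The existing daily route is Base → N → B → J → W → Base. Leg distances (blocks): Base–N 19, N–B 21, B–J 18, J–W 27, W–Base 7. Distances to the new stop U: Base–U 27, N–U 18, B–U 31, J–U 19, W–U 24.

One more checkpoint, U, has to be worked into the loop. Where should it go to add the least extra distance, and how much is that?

Insertion cost between consecutive stops i–j is d(i,U) + d(U,j) − d(i,j):
  between Base and N: 27 + 18 − 19 = 26
  between N and B: 18 + 31 − 21 = 28
  between B and J: 31 + 19 − 18 = 32
  between J and W: 19 + 24 − 27 = 16
  between W and Base: 24 + 27 − 7 = 44
Cheapest insertion is between J and W, adding 16.
New total = 92 + 16 = 108.

+16 blocks — insert U between J and W.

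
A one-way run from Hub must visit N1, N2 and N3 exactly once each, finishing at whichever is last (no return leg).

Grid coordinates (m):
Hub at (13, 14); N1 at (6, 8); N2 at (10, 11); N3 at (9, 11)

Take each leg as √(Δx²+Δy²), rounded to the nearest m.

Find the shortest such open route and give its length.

9 m — the minimum one-way total.

There are 3! = 6 possible orderings.
Hub - N1 - N2 - N3: 9+5+1 = 15
Hub - N1 - N3 - N2: 9+4+1 = 14
Hub - N2 - N1 - N3: 4+5+4 = 13
Hub - N2 - N3 - N1: 4+1+4 = 9
Hub - N3 - N1 - N2: 5+4+5 = 14
Hub - N3 - N2 - N1: 5+1+5 = 11
The minimum is 9.
One shortest path: Hub → N2 → N3 → N1.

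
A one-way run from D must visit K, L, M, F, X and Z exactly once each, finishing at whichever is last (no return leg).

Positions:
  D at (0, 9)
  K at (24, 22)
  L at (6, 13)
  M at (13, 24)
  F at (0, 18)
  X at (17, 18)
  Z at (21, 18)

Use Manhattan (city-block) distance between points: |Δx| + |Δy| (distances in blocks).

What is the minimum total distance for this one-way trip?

Shortest open route: 59 blocks.

There are 6! = 720 possible orderings.
D - K - L - M - F - X - Z: 37+27+18+19+17+4 = 122
D - K - L - M - F - Z - X: 37+27+18+19+21+4 = 126
D - K - L - M - X - F - Z: 37+27+18+10+17+21 = 130
D - K - L - M - X - Z - F: 37+27+18+10+4+21 = 117
D - K - L - M - Z - F - X: 37+27+18+14+21+17 = 134
D - K - L - M - Z - X - F: 37+27+18+14+4+17 = 117
D - K - L - F - M - X - Z: 37+27+11+19+10+4 = 108
D - K - L - F - M - Z - X: 37+27+11+19+14+4 = 112
… (712 more)
D - F - L - M - X - Z - K: 9+11+18+10+4+7 = 59  ← best
The minimum is 59.
One shortest path: D → F → L → M → X → Z → K.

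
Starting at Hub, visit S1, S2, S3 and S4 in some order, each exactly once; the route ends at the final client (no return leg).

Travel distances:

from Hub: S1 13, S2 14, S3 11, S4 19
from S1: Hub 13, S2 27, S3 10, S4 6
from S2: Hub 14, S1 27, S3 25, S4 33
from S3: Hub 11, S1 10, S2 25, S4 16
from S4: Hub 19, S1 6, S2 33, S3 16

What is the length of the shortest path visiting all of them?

Minimum one-way distance = 55.

There are 4! = 24 possible orderings.
Hub→S1→S2→S3→S4: 13+27+25+16 = 81
Hub→S1→S2→S4→S3: 13+27+33+16 = 89
Hub→S1→S3→S2→S4: 13+10+25+33 = 81
Hub→S1→S3→S4→S2: 13+10+16+33 = 72
Hub→S1→S4→S2→S3: 13+6+33+25 = 77
Hub→S1→S4→S3→S2: 13+6+16+25 = 60
Hub→S2→S1→S3→S4: 14+27+10+16 = 67
Hub→S2→S1→S4→S3: 14+27+6+16 = 63
Hub→S2→S3→S1→S4: 14+25+10+6 = 55
Hub→S2→S3→S4→S1: 14+25+16+6 = 61
Hub→S2→S4→S1→S3: 14+33+6+10 = 63
Hub→S2→S4→S3→S1: 14+33+16+10 = 73
Hub→S3→S1→S2→S4: 11+10+27+33 = 81
Hub→S3→S1→S4→S2: 11+10+6+33 = 60
… (10 more)
The minimum is 55.
One shortest path: Hub → S2 → S3 → S1 → S4.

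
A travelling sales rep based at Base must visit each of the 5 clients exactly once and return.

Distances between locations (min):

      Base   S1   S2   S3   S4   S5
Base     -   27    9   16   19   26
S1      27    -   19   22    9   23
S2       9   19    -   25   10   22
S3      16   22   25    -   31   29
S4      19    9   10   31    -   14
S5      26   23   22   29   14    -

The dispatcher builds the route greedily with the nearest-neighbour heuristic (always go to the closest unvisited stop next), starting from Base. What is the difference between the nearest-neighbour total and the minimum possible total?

Base: S2=9, S3=16, S4=19, S5=26, S1=27 ⇒ S2
S2: S4=10, S1=19, S5=22, S3=25 ⇒ S4
S4: S1=9, S5=14, S3=31 ⇒ S1
S1: S3=22, S5=23 ⇒ S3
S3: S5=29 ⇒ S5
NN route Base → S2 → S4 → S1 → S3 → S5 → Base costs 105.
Optimal: Base → S2 → S5 → S4 → S1 → S3 → Base costs 92 (by enumerating all 60 distinct tours).
Excess = 105 − 92 = 13.

Excess over optimum: 13 min.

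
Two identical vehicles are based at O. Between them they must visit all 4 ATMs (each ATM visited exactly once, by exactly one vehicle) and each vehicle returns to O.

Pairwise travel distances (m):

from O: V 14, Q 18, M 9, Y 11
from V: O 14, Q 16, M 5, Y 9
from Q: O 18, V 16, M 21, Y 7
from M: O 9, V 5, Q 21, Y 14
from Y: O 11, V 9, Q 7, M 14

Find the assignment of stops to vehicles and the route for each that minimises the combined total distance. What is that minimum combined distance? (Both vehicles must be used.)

Try each way of splitting the stops between the two vehicles (each non-empty) and, for each split, find the best tour for each vehicle:
  {V} + {Q, M, Y}: 28 + 48 = 76
  {Q} + {V, M, Y}: 36 + 34 = 70
  {V, Q} + {M, Y}: 48 + 34 = 82
  {M} + {V, Q, Y}: 18 + 48 = 66
  {V, M} + {Q, Y}: 28 + 36 = 64
  {Q, M} + {V, Y}: 48 + 34 = 82
  … (7 splits in total)
Best: vehicle 1 O → V → M → O = 28; vehicle 2 O → Q → Y → O = 36; combined 64.

Minimum combined distance: 64 m.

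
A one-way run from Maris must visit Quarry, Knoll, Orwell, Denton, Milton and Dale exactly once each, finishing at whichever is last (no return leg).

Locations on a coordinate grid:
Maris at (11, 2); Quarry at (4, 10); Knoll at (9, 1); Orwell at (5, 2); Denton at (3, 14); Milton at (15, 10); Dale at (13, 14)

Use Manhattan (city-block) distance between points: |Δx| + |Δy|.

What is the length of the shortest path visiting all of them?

There are 6! = 720 possible orderings.
Maris - Quarry - Knoll - Orwell - Denton - Milton - Dale: 15+14+5+14+16+6 = 70
Maris - Quarry - Knoll - Orwell - Denton - Dale - Milton: 15+14+5+14+10+6 = 64
Maris - Quarry - Knoll - Orwell - Milton - Denton - Dale: 15+14+5+18+16+10 = 78
Maris - Quarry - Knoll - Orwell - Milton - Dale - Denton: 15+14+5+18+6+10 = 68
Maris - Quarry - Knoll - Orwell - Dale - Denton - Milton: 15+14+5+20+10+16 = 80
Maris - Quarry - Knoll - Orwell - Dale - Milton - Denton: 15+14+5+20+6+16 = 76
Maris - Quarry - Knoll - Denton - Orwell - Milton - Dale: 15+14+19+14+18+6 = 86
Maris - Quarry - Knoll - Denton - Orwell - Dale - Milton: 15+14+19+14+20+6 = 88
… (712 more)
Maris - Knoll - Orwell - Quarry - Denton - Dale - Milton: 3+5+9+5+10+6 = 38  ← best
The minimum is 38.
One shortest path: Maris → Knoll → Orwell → Quarry → Denton → Dale → Milton.

Shortest open route: 38.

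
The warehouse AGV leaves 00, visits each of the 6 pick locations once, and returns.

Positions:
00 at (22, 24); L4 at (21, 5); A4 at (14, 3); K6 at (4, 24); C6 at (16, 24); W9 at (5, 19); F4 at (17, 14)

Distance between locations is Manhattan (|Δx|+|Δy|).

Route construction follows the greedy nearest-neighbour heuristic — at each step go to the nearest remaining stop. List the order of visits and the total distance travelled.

00 → [C6:6 / F4:15 / K6:18 / L4:20 / W9:22 / A4:29] → C6 (6)
C6 → [F4:11 / K6:12 / W9:16 / A4:23 / L4:24] → F4 (11)
F4 → [L4:13 / A4:14 / W9:17 / K6:23] → L4 (13)
L4 → [A4:9 / W9:30 / K6:36] → A4 (9)
A4 → [W9:25 / K6:31] → W9 (25)
W9 → [K6:6] → K6 (6)
Return K6→00: 18.
Total = 6 + 11 + 13 + 9 + 25 + 6 + 18 = 88.

Total distance 88 via the nearest-neighbour route 00 → C6 → F4 → L4 → A4 → W9 → K6 → 00.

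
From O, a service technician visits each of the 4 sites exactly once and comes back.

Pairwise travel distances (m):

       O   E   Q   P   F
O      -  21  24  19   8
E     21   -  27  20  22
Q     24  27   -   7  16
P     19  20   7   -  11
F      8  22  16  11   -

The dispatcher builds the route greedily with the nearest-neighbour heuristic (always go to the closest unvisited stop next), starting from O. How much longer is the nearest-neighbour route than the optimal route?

From O: F=8, P=19, E=21, Q=24 → choose F (8).
From F: P=11, Q=16, E=22 → choose P (11).
From P: Q=7, E=20 → choose Q (7).
From Q: E=27 → choose E (27).
NN route O → F → P → Q → E → O costs 74.
Optimal: O → E → P → Q → F → O costs 72 (by enumerating all 12 distinct tours).
Excess = 74 − 72 = 2.

The nearest-neighbour route is 2 m longer than optimal.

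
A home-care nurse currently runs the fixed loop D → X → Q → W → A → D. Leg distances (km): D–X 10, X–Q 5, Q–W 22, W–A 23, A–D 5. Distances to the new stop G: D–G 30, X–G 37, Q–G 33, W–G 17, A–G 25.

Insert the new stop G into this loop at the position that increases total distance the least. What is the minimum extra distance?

Insertion cost between consecutive stops i–j is d(i,G) + d(G,j) − d(i,j):
  between D and X: 30 + 37 − 10 = 57
  between X and Q: 37 + 33 − 5 = 65
  between Q and W: 33 + 17 − 22 = 28
  between W and A: 17 + 25 − 23 = 19
  between A and D: 25 + 30 − 5 = 50
Cheapest insertion is between W and A, adding 19.
New total = 65 + 19 = 84.

+19 km — insert G between W and A.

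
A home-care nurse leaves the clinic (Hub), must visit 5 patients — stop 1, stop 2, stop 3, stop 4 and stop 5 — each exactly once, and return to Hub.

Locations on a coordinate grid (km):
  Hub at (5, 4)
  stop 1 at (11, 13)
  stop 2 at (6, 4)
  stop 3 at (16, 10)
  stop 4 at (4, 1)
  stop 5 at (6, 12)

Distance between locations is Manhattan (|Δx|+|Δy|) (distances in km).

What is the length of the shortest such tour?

Hub→stop 1→stop 2→stop 3→stop 4→stop 5→Hub: 15+14+16+21+13+9 = 88
Hub→stop 1→stop 2→stop 3→stop 5→stop 4→Hub: 15+14+16+12+13+4 = 74
Hub→stop 1→stop 2→stop 4→stop 3→stop 5→Hub: 15+14+5+21+12+9 = 76
Hub→stop 1→stop 2→stop 4→stop 5→stop 3→Hub: 15+14+5+13+12+17 = 76
Hub→stop 1→stop 2→stop 5→stop 3→stop 4→Hub: 15+14+8+12+21+4 = 74
Hub→stop 1→stop 2→stop 5→stop 4→stop 3→Hub: 15+14+8+13+21+17 = 88
Hub→stop 1→stop 3→stop 2→stop 4→stop 5→Hub: 15+8+16+5+13+9 = 66
Hub→stop 1→stop 3→stop 2→stop 5→stop 4→Hub: 15+8+16+8+13+4 = 64
Hub→stop 1→stop 3→stop 4→stop 2→stop 5→Hub: 15+8+21+5+8+9 = 66
Hub→stop 1→stop 3→stop 4→stop 5→stop 2→Hub: 15+8+21+13+8+1 = 66
Hub→stop 1→stop 3→stop 5→stop 2→stop 4→Hub: 15+8+12+8+5+4 = 52
Hub→stop 1→stop 3→stop 5→stop 4→stop 2→Hub: 15+8+12+13+5+1 = 54
Hub→stop 1→stop 4→stop 2→stop 3→stop 5→Hub: 15+19+5+16+12+9 = 76
Hub→stop 1→stop 4→stop 2→stop 5→stop 3→Hub: 15+19+5+8+12+17 = 76
… (46 more)
Hub→stop 2→stop 3→stop 1→stop 5→stop 4→Hub: 1+16+8+6+13+4 = 48  ← best
The minimum is 48.
One optimal route: Hub → stop 2 → stop 3 → stop 1 → stop 5 → stop 4 → Hub (or its reverse).

48 km — the shortest possible round trip.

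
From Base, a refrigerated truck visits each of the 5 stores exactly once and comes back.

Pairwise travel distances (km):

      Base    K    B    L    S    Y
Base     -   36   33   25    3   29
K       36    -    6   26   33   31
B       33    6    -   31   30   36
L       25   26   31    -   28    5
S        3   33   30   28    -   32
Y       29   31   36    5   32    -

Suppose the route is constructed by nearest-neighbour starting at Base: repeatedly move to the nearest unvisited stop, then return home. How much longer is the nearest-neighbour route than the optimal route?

7 km longer than the optimal tour.

Base: S=3, L=25, Y=29, B=33, K=36 ⇒ S
S: L=28, B=30, Y=32, K=33 ⇒ L
L: Y=5, K=26, B=31 ⇒ Y
Y: K=31, B=36 ⇒ K
K: B=6 ⇒ B
NN route Base → S → L → Y → K → B → Base costs 106.
Optimal: Base → S → B → K → L → Y → Base costs 99 (by enumerating all 60 distinct tours).
Excess = 106 − 99 = 7.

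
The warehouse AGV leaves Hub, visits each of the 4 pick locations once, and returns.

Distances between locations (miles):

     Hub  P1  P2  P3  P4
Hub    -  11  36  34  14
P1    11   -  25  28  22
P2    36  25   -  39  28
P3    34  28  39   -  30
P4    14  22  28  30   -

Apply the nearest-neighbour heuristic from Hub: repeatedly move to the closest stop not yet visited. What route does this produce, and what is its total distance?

At Hub the remaining stops are P1 11, P4 14, P3 34, P2 36; go to P1.
At P1 the remaining stops are P4 22, P2 25, P3 28; go to P4.
At P4 the remaining stops are P2 28, P3 30; go to P2.
At P2 the remaining stops are P3 39; go to P3.
Return P3→Hub: 34.
Total = 11 + 22 + 28 + 39 + 34 = 134.

Total distance 134 miles via the nearest-neighbour route Hub → P1 → P4 → P2 → P3 → Hub.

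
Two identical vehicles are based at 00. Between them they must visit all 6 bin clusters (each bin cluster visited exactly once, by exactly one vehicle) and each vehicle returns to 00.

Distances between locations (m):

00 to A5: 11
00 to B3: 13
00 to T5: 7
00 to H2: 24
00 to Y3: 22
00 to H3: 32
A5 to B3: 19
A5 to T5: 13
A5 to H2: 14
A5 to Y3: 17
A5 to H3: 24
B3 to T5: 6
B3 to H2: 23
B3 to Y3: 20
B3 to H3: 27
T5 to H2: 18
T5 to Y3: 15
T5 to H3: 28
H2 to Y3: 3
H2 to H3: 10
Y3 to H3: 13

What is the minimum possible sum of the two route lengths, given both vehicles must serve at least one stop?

Try each way of splitting the stops between the two vehicles (each non-empty) and, for each split, find the best tour for each vehicle:
  {A5} + {B3, T5, H2, Y3, H3}: 22 + 75 = 97
  {B3} + {A5, T5, H2, Y3, H3}: 26 + 70 = 96
  {A5, B3} + {T5, H2, Y3, H3}: 43 + 67 = 110
  {T5} + {A5, B3, H2, Y3, H3}: 14 + 81 = 95
  {A5, T5} + {B3, H2, Y3, H3}: 31 + 75 = 106
  {B3, T5} + {A5, H2, Y3, H3}: 26 + 70 = 96
  … (31 splits in total)
Best: vehicle 1 00 → T5 → 00 = 14; vehicle 2 00 → A5 → H2 → Y3 → H3 → B3 → 00 = 81; combined 95.

Minimum combined distance: 95 m.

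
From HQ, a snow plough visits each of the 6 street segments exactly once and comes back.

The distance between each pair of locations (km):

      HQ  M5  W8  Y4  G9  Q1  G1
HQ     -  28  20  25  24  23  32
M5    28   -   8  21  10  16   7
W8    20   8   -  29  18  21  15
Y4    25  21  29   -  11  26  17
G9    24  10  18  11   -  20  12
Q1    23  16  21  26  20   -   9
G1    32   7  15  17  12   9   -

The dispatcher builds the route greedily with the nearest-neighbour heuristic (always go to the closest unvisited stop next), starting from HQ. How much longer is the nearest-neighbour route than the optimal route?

2 km longer than the optimal tour.

HQ: W8=20, Q1=23, G9=24, Y4=25, M5=28, G1=32 ⇒ W8
W8: M5=8, G1=15, G9=18, Q1=21, Y4=29 ⇒ M5
M5: G1=7, G9=10, Q1=16, Y4=21 ⇒ G1
G1: Q1=9, G9=12, Y4=17 ⇒ Q1
Q1: G9=20, Y4=26 ⇒ G9
G9: Y4=11 ⇒ Y4
NN route HQ → W8 → M5 → G1 → Q1 → G9 → Y4 → HQ costs 100.
Optimal: HQ → W8 → M5 → G9 → Y4 → G1 → Q1 → HQ costs 98 (by enumerating all 360 distinct tours).
Excess = 100 − 98 = 2.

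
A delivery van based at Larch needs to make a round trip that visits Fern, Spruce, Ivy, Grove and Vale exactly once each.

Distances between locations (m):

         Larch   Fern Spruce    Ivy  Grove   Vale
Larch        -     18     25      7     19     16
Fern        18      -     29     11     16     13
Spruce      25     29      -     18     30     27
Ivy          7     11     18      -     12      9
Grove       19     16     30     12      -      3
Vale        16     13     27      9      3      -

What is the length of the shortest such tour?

With 5 stops there are 5!/2 = 60 distinct round trips (a route and its reverse cost the same).
Larch-Fern-Spruce-Ivy-Grove-Vale-Larch: 18+29+18+12+3+16 = 96
Larch-Fern-Spruce-Ivy-Vale-Grove-Larch: 18+29+18+9+3+19 = 96
Larch-Fern-Spruce-Grove-Ivy-Vale-Larch: 18+29+30+12+9+16 = 114
Larch-Fern-Spruce-Grove-Vale-Ivy-Larch: 18+29+30+3+9+7 = 96
Larch-Fern-Spruce-Vale-Ivy-Grove-Larch: 18+29+27+9+12+19 = 114
Larch-Fern-Spruce-Vale-Grove-Ivy-Larch: 18+29+27+3+12+7 = 96
Larch-Fern-Ivy-Spruce-Grove-Vale-Larch: 18+11+18+30+3+16 = 96
Larch-Fern-Ivy-Spruce-Vale-Grove-Larch: 18+11+18+27+3+19 = 96
Larch-Fern-Ivy-Grove-Spruce-Vale-Larch: 18+11+12+30+27+16 = 114
Larch-Fern-Ivy-Grove-Vale-Spruce-Larch: 18+11+12+3+27+25 = 96
Larch-Fern-Ivy-Vale-Spruce-Grove-Larch: 18+11+9+27+30+19 = 114
Larch-Fern-Ivy-Vale-Grove-Spruce-Larch: 18+11+9+3+30+25 = 96
Larch-Fern-Grove-Spruce-Ivy-Vale-Larch: 18+16+30+18+9+16 = 107
Larch-Fern-Grove-Spruce-Vale-Ivy-Larch: 18+16+30+27+9+7 = 107
… (46 more)
Larch-Fern-Grove-Vale-Spruce-Ivy-Larch: 18+16+3+27+18+7 = 89  ← best
The minimum is 89.
One optimal route: Larch → Fern → Grove → Vale → Spruce → Ivy → Larch (or its reverse).

Minimum total distance: 89 m.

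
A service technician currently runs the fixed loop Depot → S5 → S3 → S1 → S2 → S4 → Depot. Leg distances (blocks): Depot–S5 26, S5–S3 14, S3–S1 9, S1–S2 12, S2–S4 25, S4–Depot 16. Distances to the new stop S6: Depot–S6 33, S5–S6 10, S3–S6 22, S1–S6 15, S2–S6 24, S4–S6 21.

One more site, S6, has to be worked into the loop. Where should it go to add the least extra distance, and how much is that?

+17 blocks — insert S6 between Depot and S5.

Insertion cost between consecutive stops i–j is d(i,S6) + d(S6,j) − d(i,j):
  between Depot and S5: 33 + 10 − 26 = 17
  between S5 and S3: 10 + 22 − 14 = 18
  between S3 and S1: 22 + 15 − 9 = 28
  between S1 and S2: 15 + 24 − 12 = 27
  between S2 and S4: 24 + 21 − 25 = 20
  between S4 and Depot: 21 + 33 − 16 = 38
Cheapest insertion is between Depot and S5, adding 17.
New total = 102 + 17 = 119.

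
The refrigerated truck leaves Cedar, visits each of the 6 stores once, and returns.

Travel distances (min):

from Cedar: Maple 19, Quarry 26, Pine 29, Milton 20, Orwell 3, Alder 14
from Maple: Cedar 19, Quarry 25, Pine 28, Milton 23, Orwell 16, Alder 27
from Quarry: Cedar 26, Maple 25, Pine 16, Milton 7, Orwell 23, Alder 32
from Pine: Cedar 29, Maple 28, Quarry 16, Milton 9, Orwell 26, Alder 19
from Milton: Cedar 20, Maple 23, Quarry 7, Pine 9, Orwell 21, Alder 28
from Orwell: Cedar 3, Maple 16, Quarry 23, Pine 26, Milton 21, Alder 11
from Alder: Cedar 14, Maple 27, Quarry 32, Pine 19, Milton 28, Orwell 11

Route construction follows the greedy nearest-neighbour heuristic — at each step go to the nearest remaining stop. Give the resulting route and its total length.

Cedar → [Orwell:3 / Alder:14 / Maple:19 / Milton:20 / Quarry:26 / Pine:29] → Orwell (3)
Orwell → [Alder:11 / Maple:16 / Milton:21 / Quarry:23 / Pine:26] → Alder (11)
Alder → [Pine:19 / Maple:27 / Milton:28 / Quarry:32] → Pine (19)
Pine → [Milton:9 / Quarry:16 / Maple:28] → Milton (9)
Milton → [Quarry:7 / Maple:23] → Quarry (7)
Quarry → [Maple:25] → Maple (25)
Return Maple→Cedar: 19.
Total = 3 + 11 + 19 + 9 + 7 + 25 + 19 = 93.

Total distance 93 min via the nearest-neighbour route Cedar → Orwell → Alder → Pine → Milton → Quarry → Maple → Cedar.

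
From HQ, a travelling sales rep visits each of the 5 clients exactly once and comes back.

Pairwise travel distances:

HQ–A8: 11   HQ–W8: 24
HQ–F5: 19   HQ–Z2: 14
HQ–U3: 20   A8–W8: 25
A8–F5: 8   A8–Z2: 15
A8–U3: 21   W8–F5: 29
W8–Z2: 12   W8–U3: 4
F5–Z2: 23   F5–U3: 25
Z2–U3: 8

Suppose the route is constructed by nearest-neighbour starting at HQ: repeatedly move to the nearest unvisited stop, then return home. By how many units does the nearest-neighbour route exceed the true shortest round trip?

Excess over optimum: 4.

From HQ: A8=11, Z2=14, F5=19, U3=20, W8=24 → choose A8 (11).
From A8: F5=8, Z2=15, U3=21, W8=25 → choose F5 (8).
From F5: Z2=23, U3=25, W8=29 → choose Z2 (23).
From Z2: U3=8, W8=12 → choose U3 (8).
From U3: W8=4 → choose W8 (4).
NN route HQ → A8 → F5 → Z2 → U3 → W8 → HQ costs 78.
Optimal: HQ → A8 → F5 → W8 → U3 → Z2 → HQ costs 74 (by enumerating all 60 distinct tours).
Excess = 78 − 74 = 4.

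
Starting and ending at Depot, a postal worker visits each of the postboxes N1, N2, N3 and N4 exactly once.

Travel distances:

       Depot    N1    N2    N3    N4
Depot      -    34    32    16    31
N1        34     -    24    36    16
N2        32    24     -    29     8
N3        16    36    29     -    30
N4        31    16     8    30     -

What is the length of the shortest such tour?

103 — the shortest possible round trip.

There are 12 distinct closed tours to check (reversals are equivalent).
Depot→N1→N2→N3→N4→Depot: 34+24+29+30+31 = 148
Depot→N1→N2→N4→N3→Depot: 34+24+8+30+16 = 112
Depot→N1→N3→N2→N4→Depot: 34+36+29+8+31 = 138
Depot→N1→N3→N4→N2→Depot: 34+36+30+8+32 = 140
Depot→N1→N4→N2→N3→Depot: 34+16+8+29+16 = 103
Depot→N1→N4→N3→N2→Depot: 34+16+30+29+32 = 141
Depot→N2→N1→N3→N4→Depot: 32+24+36+30+31 = 153
Depot→N2→N1→N4→N3→Depot: 32+24+16+30+16 = 118
Depot→N2→N3→N1→N4→Depot: 32+29+36+16+31 = 144
Depot→N2→N4→N1→N3→Depot: 32+8+16+36+16 = 108
Depot→N3→N1→N2→N4→Depot: 16+36+24+8+31 = 115
Depot→N3→N2→N1→N4→Depot: 16+29+24+16+31 = 116
The minimum is 103.
One optimal route: Depot → N1 → N4 → N2 → N3 → Depot (or its reverse).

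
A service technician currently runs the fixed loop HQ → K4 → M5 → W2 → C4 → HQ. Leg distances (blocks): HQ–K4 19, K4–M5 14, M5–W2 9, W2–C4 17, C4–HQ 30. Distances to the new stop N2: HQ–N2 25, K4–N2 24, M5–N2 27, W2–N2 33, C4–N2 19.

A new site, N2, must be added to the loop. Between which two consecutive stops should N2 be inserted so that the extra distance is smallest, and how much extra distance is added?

Insertion cost between consecutive stops i–j is d(i,N2) + d(N2,j) − d(i,j):
  between HQ and K4: 25 + 24 − 19 = 30
  between K4 and M5: 24 + 27 − 14 = 37
  between M5 and W2: 27 + 33 − 9 = 51
  between W2 and C4: 33 + 19 − 17 = 35
  between C4 and HQ: 19 + 25 − 30 = 14
Cheapest insertion is between C4 and HQ, adding 14.
New total = 89 + 14 = 103.

Adding 14 blocks by placing N2 on the C4–HQ leg.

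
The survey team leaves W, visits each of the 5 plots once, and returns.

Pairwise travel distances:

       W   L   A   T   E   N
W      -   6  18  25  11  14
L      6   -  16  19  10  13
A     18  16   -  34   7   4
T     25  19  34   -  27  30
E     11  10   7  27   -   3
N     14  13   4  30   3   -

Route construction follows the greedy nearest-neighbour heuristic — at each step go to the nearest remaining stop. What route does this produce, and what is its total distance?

From W: distances to unvisited — L=6, E=11, N=14, A=18, T=25. Nearest is L (6).
From L: distances to unvisited — E=10, N=13, A=16, T=19. Nearest is E (10).
From E: distances to unvisited — N=3, A=7, T=27. Nearest is N (3).
From N: distances to unvisited — A=4, T=30. Nearest is A (4).
From A: distances to unvisited — T=34. Nearest is T (34).
Return T→W: 25.
Total = 6 + 10 + 3 + 4 + 34 + 25 = 82.

Total distance 82 via the nearest-neighbour route W → L → E → N → A → T → W.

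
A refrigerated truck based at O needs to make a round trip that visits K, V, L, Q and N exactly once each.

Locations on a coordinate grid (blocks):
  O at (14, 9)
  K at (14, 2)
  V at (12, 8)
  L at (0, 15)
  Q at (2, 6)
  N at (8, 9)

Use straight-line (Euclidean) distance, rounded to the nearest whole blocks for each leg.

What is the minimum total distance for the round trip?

There are 60 distinct closed tours to check (reversals are equivalent).
O-K-V-L-Q-N-O: 7+6+14+9+7+6 = 49
O-K-V-L-N-Q-O: 7+6+14+10+7+12 = 56
O-K-V-Q-L-N-O: 7+6+10+9+10+6 = 48
O-K-V-Q-N-L-O: 7+6+10+7+10+15 = 55
O-K-V-N-L-Q-O: 7+6+4+10+9+12 = 48
O-K-V-N-Q-L-O: 7+6+4+7+9+15 = 48
O-K-L-V-Q-N-O: 7+19+14+10+7+6 = 63
O-K-L-V-N-Q-O: 7+19+14+4+7+12 = 63
O-K-L-Q-V-N-O: 7+19+9+10+4+6 = 55
O-K-L-Q-N-V-O: 7+19+9+7+4+2 = 48
O-K-L-N-V-Q-O: 7+19+10+4+10+12 = 62
O-K-L-N-Q-V-O: 7+19+10+7+10+2 = 55
O-K-Q-V-L-N-O: 7+13+10+14+10+6 = 60
O-K-Q-V-N-L-O: 7+13+10+4+10+15 = 59
… (46 more)
O-K-Q-L-N-V-O: 7+13+9+10+4+2 = 45  ← best
The minimum is 45.
One optimal route: O → K → Q → L → N → V → O (or its reverse).

Minimum total distance: 45 blocks.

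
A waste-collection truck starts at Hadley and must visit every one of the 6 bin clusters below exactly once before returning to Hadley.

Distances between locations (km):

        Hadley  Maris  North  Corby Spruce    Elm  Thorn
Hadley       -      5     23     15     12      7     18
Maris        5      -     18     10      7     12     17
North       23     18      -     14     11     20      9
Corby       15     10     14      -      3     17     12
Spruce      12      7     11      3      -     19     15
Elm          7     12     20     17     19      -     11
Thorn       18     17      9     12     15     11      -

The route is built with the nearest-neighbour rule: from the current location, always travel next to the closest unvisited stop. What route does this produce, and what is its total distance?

From Hadley: distances to unvisited — Maris=5, Elm=7, Spruce=12, Corby=15, Thorn=18, North=23. Nearest is Maris (5).
From Maris: distances to unvisited — Spruce=7, Corby=10, Elm=12, Thorn=17, North=18. Nearest is Spruce (7).
From Spruce: distances to unvisited — Corby=3, North=11, Thorn=15, Elm=19. Nearest is Corby (3).
From Corby: distances to unvisited — Thorn=12, North=14, Elm=17. Nearest is Thorn (12).
From Thorn: distances to unvisited — North=9, Elm=11. Nearest is North (9).
From North: distances to unvisited — Elm=20. Nearest is Elm (20).
Return Elm→Hadley: 7.
Total = 5 + 7 + 3 + 12 + 9 + 20 + 7 = 63.

Nearest-neighbour total = 63 km; route Hadley → Maris → Spruce → Corby → Thorn → North → Elm → Hadley.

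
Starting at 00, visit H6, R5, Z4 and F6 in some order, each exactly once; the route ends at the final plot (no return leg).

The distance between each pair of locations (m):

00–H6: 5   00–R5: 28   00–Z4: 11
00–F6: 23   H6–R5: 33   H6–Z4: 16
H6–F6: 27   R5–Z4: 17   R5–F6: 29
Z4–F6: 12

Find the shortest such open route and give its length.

There are 4! = 24 possible orderings.
00 - H6 - R5 - Z4 - F6: 5+33+17+12 = 67
00 - H6 - R5 - F6 - Z4: 5+33+29+12 = 79
00 - H6 - Z4 - R5 - F6: 5+16+17+29 = 67
00 - H6 - Z4 - F6 - R5: 5+16+12+29 = 62
00 - H6 - F6 - R5 - Z4: 5+27+29+17 = 78
00 - H6 - F6 - Z4 - R5: 5+27+12+17 = 61
00 - R5 - H6 - Z4 - F6: 28+33+16+12 = 89
00 - R5 - H6 - F6 - Z4: 28+33+27+12 = 100
00 - R5 - Z4 - H6 - F6: 28+17+16+27 = 88
00 - R5 - Z4 - F6 - H6: 28+17+12+27 = 84
00 - R5 - F6 - H6 - Z4: 28+29+27+16 = 100
00 - R5 - F6 - Z4 - H6: 28+29+12+16 = 85
00 - Z4 - H6 - R5 - F6: 11+16+33+29 = 89
00 - Z4 - H6 - F6 - R5: 11+16+27+29 = 83
… (10 more)
The minimum is 61.
One shortest path: 00 → H6 → F6 → Z4 → R5.

Shortest open route: 61 m.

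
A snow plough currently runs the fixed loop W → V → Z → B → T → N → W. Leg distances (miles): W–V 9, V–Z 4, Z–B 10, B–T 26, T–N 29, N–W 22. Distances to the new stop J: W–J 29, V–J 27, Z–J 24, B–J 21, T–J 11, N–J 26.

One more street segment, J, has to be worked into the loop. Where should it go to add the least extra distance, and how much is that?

Minimum extra distance: 6 miles, inserting J between B and T.

Insertion cost between consecutive stops i–j is d(i,J) + d(J,j) − d(i,j):
  between W and V: 29 + 27 − 9 = 47
  between V and Z: 27 + 24 − 4 = 47
  between Z and B: 24 + 21 − 10 = 35
  between B and T: 21 + 11 − 26 = 6
  between T and N: 11 + 26 − 29 = 8
  between N and W: 26 + 29 − 22 = 33
Cheapest insertion is between B and T, adding 6.
New total = 100 + 6 = 106.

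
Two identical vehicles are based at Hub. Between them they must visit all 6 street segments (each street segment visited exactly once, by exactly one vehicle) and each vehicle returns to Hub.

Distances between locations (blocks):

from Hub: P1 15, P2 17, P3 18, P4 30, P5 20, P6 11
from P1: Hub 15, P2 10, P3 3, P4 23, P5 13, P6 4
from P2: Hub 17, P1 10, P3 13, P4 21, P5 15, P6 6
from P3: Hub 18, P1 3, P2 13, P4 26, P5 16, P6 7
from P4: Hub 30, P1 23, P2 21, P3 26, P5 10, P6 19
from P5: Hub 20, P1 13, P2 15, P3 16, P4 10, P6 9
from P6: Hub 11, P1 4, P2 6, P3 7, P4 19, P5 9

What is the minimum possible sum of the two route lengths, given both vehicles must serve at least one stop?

Minimum combined distance: 104 blocks.

Try each way of splitting the stops between the two vehicles (each non-empty) and, for each split, find the best tour for each vehicle:
  {P1} + {P2, P3, P4, P5, P6}: 30 + 82 = 112
  {P2} + {P1, P3, P4, P5, P6}: 34 + 74 = 108
  {P1, P2} + {P3, P4, P5, P6}: 42 + 74 = 116
  {P3} + {P1, P2, P4, P5, P6}: 36 + 76 = 112
  {P1, P3} + {P2, P4, P5, P6}: 36 + 68 = 104
  {P2, P3} + {P1, P4, P5, P6}: 48 + 68 = 116
  … (31 splits in total)
Best: vehicle 1 Hub → P1 → P3 → Hub = 36; vehicle 2 Hub → P2 → P4 → P5 → P6 → Hub = 68; combined 104.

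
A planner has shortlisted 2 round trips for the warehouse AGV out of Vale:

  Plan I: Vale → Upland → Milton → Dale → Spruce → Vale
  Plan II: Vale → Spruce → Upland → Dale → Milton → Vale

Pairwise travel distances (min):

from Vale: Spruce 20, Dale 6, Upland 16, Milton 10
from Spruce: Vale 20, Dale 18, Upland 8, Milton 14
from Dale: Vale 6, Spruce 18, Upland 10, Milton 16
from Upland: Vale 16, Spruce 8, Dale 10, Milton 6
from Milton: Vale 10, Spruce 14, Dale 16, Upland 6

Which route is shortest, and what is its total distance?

Shortest is Plan II, total 64 min.

Plan I: 16 + 6 + 16 + 18 + 20 = 76
Plan II: 20 + 8 + 10 + 16 + 10 = 64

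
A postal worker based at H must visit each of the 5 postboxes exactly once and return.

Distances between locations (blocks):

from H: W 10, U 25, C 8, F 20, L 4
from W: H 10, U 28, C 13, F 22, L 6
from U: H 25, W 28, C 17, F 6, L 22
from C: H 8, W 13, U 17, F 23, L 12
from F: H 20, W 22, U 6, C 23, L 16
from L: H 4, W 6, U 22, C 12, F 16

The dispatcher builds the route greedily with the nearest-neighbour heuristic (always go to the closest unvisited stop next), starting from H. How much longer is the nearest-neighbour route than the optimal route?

From H: L=4, C=8, W=10, F=20, U=25 → choose L (4).
From L: W=6, C=12, F=16, U=22 → choose W (6).
From W: C=13, F=22, U=28 → choose C (13).
From C: U=17, F=23 → choose U (17).
From U: F=6 → choose F (6).
NN route H → L → W → C → U → F → H costs 66.
Optimal: H → W → L → F → U → C → H costs 63 (by enumerating all 60 distinct tours).
Excess = 66 − 63 = 3.

Excess over optimum: 3 blocks.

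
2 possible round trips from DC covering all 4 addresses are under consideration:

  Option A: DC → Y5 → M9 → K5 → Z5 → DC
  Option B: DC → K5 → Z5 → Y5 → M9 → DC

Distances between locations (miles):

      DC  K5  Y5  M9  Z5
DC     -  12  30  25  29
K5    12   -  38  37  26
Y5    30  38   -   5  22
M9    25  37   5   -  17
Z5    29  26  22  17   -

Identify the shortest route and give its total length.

Option A: 30 + 5 + 37 + 26 + 29 = 127
Option B: 12 + 26 + 22 + 5 + 25 = 90

Shortest is Option B, total 90 miles.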